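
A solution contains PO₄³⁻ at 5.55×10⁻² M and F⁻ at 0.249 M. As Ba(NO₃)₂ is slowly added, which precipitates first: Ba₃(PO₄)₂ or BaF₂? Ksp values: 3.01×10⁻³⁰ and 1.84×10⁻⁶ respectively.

Ba₃(PO₄)₂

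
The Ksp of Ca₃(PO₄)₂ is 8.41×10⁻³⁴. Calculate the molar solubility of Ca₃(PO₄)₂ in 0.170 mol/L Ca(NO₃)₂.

Ca₃(PO₄)₂(s) ⇌ 3 Ca²⁺(aq) + 2 PO₄³⁻(aq)
The solution already contains Ca²⁺ at 0.170 mol/L. Let s be the molar solubility of Ca₃(PO₄)₂.
[Ca²⁺] ≈ 0.170 mol/L (common ion dominates); [PO₄³⁻] = 2s.
Ksp = [Ca²⁺]^3[PO₄³⁻]^2 = (0.170)^3(2s)^2
(2s)^2 = 8.41×10⁻³⁴ / (0.170)^3 = 1.71×10⁻³¹
s = 2.07×10⁻¹⁶ mol/L

2.07×10⁻¹⁶ M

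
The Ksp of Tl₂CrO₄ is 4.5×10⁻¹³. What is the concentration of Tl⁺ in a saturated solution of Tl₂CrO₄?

9.7×10⁻⁵ M

Tl₂CrO₄(s) ⇌ 2 Tl⁺(aq) + CrO₄²⁻(aq)
If s mol/L of Tl₂CrO₄ dissolves, [Tl⁺] = 2s and [CrO₄²⁻] = s.
Ksp = [Tl⁺]^2[CrO₄²⁻] = (2s)^2 · s = 4s^3 = 4.5×10⁻¹³
s = 4.8×10⁻⁵ mol/L
[Tl⁺] = 2s = 9.7×10⁻⁵ mol/L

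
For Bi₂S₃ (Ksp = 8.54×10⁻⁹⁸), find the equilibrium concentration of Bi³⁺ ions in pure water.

3.02×10⁻²⁰ M

Bi₂S₃(s) ⇌ 2 Bi³⁺(aq) + 3 S²⁻(aq)
If s mol/L of Bi₂S₃ dissolves, [Bi³⁺] = 2s and [S²⁻] = 3s.
Ksp = [Bi³⁺]^2[S²⁻]^3 = (2s)^2 · (3s)^3 = 108s^5 = 8.54×10⁻⁹⁸
s = 1.51×10⁻²⁰ mol/L
[Bi³⁺] = 2s = 3.02×10⁻²⁰ mol/L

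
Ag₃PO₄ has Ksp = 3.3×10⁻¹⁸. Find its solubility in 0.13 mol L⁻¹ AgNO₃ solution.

1.5×10⁻¹⁵ M

Ag₃PO₄(s) ⇌ 3 Ag⁺(aq) + PO₄³⁻(aq)
Let s be the solubility of Ag₃PO₄ here. The common ion gives [Ag⁺] ≈ 0.13 mol L⁻¹, and [PO₄³⁻] = s.
Ksp = [Ag⁺]^3[PO₄³⁻] = (0.13)^3s
s = 3.3×10⁻¹⁸ / (0.13)^3 = 1.5×10⁻¹⁵
s = 1.5×10⁻¹⁵ mol L⁻¹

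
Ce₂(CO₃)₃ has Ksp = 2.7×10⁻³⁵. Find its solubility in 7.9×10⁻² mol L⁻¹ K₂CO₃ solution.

1.2×10⁻¹⁶ M

Ce₂(CO₃)₃(s) ⇌ 2 Ce³⁺(aq) + 3 CO₃²⁻(aq)
CO₃²⁻ is already present at 7.9×10⁻² mol L⁻¹. If s mol/L of Ce₂(CO₃)₃ dissolves, [Ce³⁺] = 2s while [CO₃²⁻] ≈ 7.9×10⁻² mol L⁻¹.
Ksp = [Ce³⁺]^2[CO₃²⁻]^3 = (2s)^2(7.9×10⁻²)^3
(2s)^2 = 2.7×10⁻³⁵ / (7.9×10⁻²)^3 = 5.5×10⁻³²
s = 1.2×10⁻¹⁶ mol L⁻¹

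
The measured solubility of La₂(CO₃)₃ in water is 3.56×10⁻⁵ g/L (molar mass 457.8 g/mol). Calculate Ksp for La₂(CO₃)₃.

Convert to molarity: s = 3.56×10⁻⁵ / 457.8 = 7.7763×10⁻⁸ mol/L
La₂(CO₃)₃(s) ⇌ 2 La³⁺(aq) + 3 CO₃²⁻(aq)
Let s be the molar solubility. Then [La³⁺] = 2s and [CO₃²⁻] = 3s.
Ksp = [La³⁺]^2[CO₃²⁻]^3 = (2s)^2 · (3s)^3 = 108s^5
Ksp = 108 × (7.7763×10⁻⁸)^5 = 3.07×10⁻³⁴

Ksp = 3.07×10⁻³⁴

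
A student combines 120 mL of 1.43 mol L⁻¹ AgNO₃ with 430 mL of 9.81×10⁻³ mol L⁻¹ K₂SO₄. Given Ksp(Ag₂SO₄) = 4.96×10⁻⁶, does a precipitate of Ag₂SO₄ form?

Yes

The combined volume is 550 mL.
[Ag⁺] = (1.43)(120)/550 = 0.312 mol L⁻¹
[SO₄²⁻] = (9.81×10⁻³)(430)/550 = 7.67×10⁻³ mol L⁻¹
Q = [Ag⁺]^2[SO₄²⁻] = 7.47×10⁻⁴
Q = 7.47×10⁻⁴ > Ksp = 4.96×10⁻⁶, so the solution is supersaturated and Ag₂SO₄ precipitates.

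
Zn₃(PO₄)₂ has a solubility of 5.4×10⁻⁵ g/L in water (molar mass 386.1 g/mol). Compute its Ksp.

s = (5.4×10⁻⁵ g L⁻¹)/(386.1 g mol⁻¹) = 1.399×10⁻⁷ M
Zn₃(PO₄)₂(s) ⇌ 3 Zn²⁺(aq) + 2 PO₄³⁻(aq)
Let s be the molar solubility. Then [Zn²⁺] = 3s and [PO₄³⁻] = 2s.
Ksp = [Zn²⁺]^3[PO₄³⁻]^2 = (3s)^3 · (2s)^2 = 108s^5
Ksp = 108 × (1.399×10⁻⁷)^5 = 5.8×10⁻³³

Ksp = 5.8×10⁻³³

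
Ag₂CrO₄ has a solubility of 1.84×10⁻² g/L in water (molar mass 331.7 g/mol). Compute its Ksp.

Ksp = 6.83×10⁻¹³

Convert to molarity: s = 1.84×10⁻² / 331.7 = 5.5472×10⁻⁵ mol/L
Ag₂CrO₄(s) ⇌ 2 Ag⁺(aq) + CrO₄²⁻(aq)
Call the molar solubility s, so that [Ag⁺] = 2s and [CrO₄²⁻] = s.
Ksp = [Ag⁺]^2[CrO₄²⁻] = (2s)^2 · s = 4s^3
Ksp = 4 × (5.5472×10⁻⁵)^3 = 6.83×10⁻¹³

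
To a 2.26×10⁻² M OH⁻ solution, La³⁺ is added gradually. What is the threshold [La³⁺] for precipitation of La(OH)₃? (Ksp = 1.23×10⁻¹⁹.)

1.07×10⁻¹⁴ M

Precipitation of each salt begins when its ion product equals Ksp.
La(OH)₃(s) ⇌ La³⁺(aq) + 3 OH⁻(aq)
Ksp = [La³⁺][OH⁻]^3 = [La³⁺](2.26×10⁻²)^3
[La³⁺] = 1.23×10⁻¹⁹ / (2.26×10⁻²)^3 = 1.07×10⁻¹⁴
[La³⁺] = 1.07×10⁻¹⁴ M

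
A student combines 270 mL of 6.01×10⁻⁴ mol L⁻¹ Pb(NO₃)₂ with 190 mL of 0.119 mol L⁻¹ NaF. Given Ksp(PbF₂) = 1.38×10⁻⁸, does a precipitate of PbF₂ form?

The combined volume is 460 mL.
[Pb²⁺] = (6.01×10⁻⁴)(270)/460 = 3.53×10⁻⁴ mol L⁻¹
[F⁻] = (0.119)(190)/460 = 4.92×10⁻² mol L⁻¹
Q = [Pb²⁺][F⁻]^2 = 8.52×10⁻⁷
Since Q (8.52×10⁻⁷) exceeds Ksp (1.38×10⁻⁸), PbF₂ will precipitate.

Yes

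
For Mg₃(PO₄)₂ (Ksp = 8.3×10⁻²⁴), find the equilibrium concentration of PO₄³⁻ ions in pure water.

1.9×10⁻⁵ M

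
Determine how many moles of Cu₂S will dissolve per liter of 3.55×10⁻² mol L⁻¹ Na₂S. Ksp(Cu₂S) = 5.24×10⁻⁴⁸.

Cu₂S(s) ⇌ 2 Cu⁺(aq) + S²⁻(aq)
Let s be the solubility of Cu₂S here. The common ion gives [S²⁻] ≈ 3.55×10⁻² mol L⁻¹, and [Cu⁺] = 2s.
Ksp = [Cu⁺]^2[S²⁻] = (2s)^2(3.55×10⁻²)
(2s)^2 = 5.24×10⁻⁴⁸ / (3.55×10⁻²) = 1.48×10⁻⁴⁶
s = 6.07×10⁻²⁴ mol L⁻¹

6.07×10⁻²⁴ M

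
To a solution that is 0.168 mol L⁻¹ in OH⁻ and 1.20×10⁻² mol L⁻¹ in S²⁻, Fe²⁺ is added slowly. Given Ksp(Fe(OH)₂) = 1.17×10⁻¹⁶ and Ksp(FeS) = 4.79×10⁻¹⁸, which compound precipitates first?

FeS

The threshold for precipitation is Q = Ksp.
For Fe(OH)₂: [Fe²⁺] = (Ksp/[OH⁻]^2) = 4.15×10⁻¹⁵ mol L⁻¹
For FeS: [Fe²⁺] = (Ksp/[S²⁻]) = 3.99×10⁻¹⁶ mol L⁻¹
The smaller threshold [Fe²⁺] is reached first, so FeS precipitates first.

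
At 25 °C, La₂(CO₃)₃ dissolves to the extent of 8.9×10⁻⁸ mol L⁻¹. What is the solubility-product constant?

Ksp = 6.0×10⁻³⁴

La₂(CO₃)₃(s) ⇌ 2 La³⁺(aq) + 3 CO₃²⁻(aq)
For each mole of La₂(CO₃)₃ that dissolves per liter, [La³⁺] = 2s and [CO₃²⁻] = 3s; let s denote this solubility.
Ksp = [La³⁺]^2[CO₃²⁻]^3 = (2s)^2 · (3s)^3 = 108s^5
Ksp = 108 × (8.9×10⁻⁸)^5 = 6.0×10⁻³⁴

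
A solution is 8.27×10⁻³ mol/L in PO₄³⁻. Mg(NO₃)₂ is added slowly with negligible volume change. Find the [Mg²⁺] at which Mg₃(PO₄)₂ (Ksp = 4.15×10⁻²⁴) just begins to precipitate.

A salt starts to precipitate once the ion product Q reaches its Ksp.
Mg₃(PO₄)₂(s) ⇌ 3 Mg²⁺(aq) + 2 PO₄³⁻(aq)
Ksp = [Mg²⁺]^3[PO₄³⁻]^2 = [Mg²⁺]^3(8.27×10⁻³)^2
[Mg²⁺]^3 = 4.15×10⁻²⁴ / (8.27×10⁻³)^2 = 6.07×10⁻²⁰
[Mg²⁺] = 3.93×10⁻⁷ mol/L

3.93×10⁻⁷ M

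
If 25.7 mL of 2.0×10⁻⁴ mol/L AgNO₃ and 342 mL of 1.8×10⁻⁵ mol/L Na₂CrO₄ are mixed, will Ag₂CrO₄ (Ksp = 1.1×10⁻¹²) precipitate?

No

Total volume after mixing = 25.7 + 342 = 367.7 mL.
[Ag⁺] = (2.0×10⁻⁴)(25.7)/367.7 = 1.4×10⁻⁵ mol/L
[CrO₄²⁻] = (1.8×10⁻⁵)(342)/367.7 = 1.7×10⁻⁵ mol/L
Q = [Ag⁺]^2[CrO₄²⁻] = 3.3×10⁻¹⁵
Since Q (3.3×10⁻¹⁵) is less than Ksp (1.1×10⁻¹²), no Ag₂CrO₄ precipitates.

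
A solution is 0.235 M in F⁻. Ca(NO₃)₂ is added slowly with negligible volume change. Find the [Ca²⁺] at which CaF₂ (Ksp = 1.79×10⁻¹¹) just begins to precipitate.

A salt starts to precipitate once the ion product Q reaches its Ksp.
CaF₂(s) ⇌ Ca²⁺(aq) + 2 F⁻(aq)
Ksp = [Ca²⁺][F⁻]^2 = [Ca²⁺](0.235)^2
[Ca²⁺] = 1.79×10⁻¹¹ / (0.235)^2 = 3.24×10⁻¹⁰
[Ca²⁺] = 3.24×10⁻¹⁰ M

3.24×10⁻¹⁰ M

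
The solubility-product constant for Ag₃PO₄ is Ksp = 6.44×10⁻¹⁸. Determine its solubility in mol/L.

Ag₃PO₄(s) ⇌ 3 Ag⁺(aq) + PO₄³⁻(aq)
Call the molar solubility s, so that [Ag⁺] = 3s and [PO₄³⁻] = s.
Ksp = [Ag⁺]^3[PO₄³⁻] = (3s)^3 · s = 27s^4
27s^4 = 6.44×10⁻¹⁸  ⇒  s^4 = 2.39×10⁻¹⁹
Taking the 4th root, s = 2.21×10⁻⁵ M.

2.21×10⁻⁵ M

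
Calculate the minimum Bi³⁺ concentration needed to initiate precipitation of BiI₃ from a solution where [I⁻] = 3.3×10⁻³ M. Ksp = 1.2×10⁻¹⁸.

The threshold for precipitation is Q = Ksp.
BiI₃(s) ⇌ Bi³⁺(aq) + 3 I⁻(aq)
Ksp = [Bi³⁺][I⁻]^3 = [Bi³⁺](3.3×10⁻³)^3
[Bi³⁺] = 1.2×10⁻¹⁸ / (3.3×10⁻³)^3 = 3.3×10⁻¹¹
[Bi³⁺] = 3.3×10⁻¹¹ M

3.3×10⁻¹¹ M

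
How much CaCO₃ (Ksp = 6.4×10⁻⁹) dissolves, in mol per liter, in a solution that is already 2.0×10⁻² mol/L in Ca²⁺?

3.2×10⁻⁷ M

CaCO₃(s) ⇌ Ca²⁺(aq) + CO₃²⁻(aq)
Let s be the solubility of CaCO₃ here. The common ion gives [Ca²⁺] ≈ 2.0×10⁻² mol/L, and [CO₃²⁻] = s.
Ksp = [Ca²⁺][CO₃²⁻] = (2.0×10⁻²)s
s = 6.4×10⁻⁹ / (2.0×10⁻²) = 3.2×10⁻⁷
s = 3.2×10⁻⁷ mol/L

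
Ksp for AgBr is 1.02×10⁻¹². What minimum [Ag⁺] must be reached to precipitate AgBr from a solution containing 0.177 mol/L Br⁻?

Each salt precipitates once Q = Ksp for that salt.
AgBr(s) ⇌ Ag⁺(aq) + Br⁻(aq)
Ksp = [Ag⁺][Br⁻] = [Ag⁺](0.177)
[Ag⁺] = 1.02×10⁻¹² / (0.177) = 5.76×10⁻¹²
[Ag⁺] = 5.76×10⁻¹² mol/L

5.76×10⁻¹² M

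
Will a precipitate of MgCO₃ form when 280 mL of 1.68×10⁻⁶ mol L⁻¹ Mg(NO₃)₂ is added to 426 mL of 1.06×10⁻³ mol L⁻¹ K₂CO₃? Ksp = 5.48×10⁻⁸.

No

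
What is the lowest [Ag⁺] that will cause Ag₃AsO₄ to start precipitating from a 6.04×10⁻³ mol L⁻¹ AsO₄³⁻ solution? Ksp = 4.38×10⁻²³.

1.94×10⁻⁷ M

The threshold for precipitation is Q = Ksp.
Ag₃AsO₄(s) ⇌ 3 Ag⁺(aq) + AsO₄³⁻(aq)
Ksp = [Ag⁺]^3[AsO₄³⁻] = [Ag⁺]^3(6.04×10⁻³)
[Ag⁺]^3 = 4.38×10⁻²³ / (6.04×10⁻³) = 7.25×10⁻²¹
[Ag⁺] = 1.94×10⁻⁷ mol L⁻¹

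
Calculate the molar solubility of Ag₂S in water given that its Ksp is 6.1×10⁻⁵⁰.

Ag₂S(s) ⇌ 2 Ag⁺(aq) + S²⁻(aq)
For each mole of Ag₂S that dissolves per liter, [Ag⁺] = 2s and [S²⁻] = s; let s denote this solubility.
Ksp = [Ag⁺]^2[S²⁻] = (2s)^2 · s = 4s^3
4s^3 = 6.1×10⁻⁵⁰  ⇒  s^3 = 1.5×10⁻⁵⁰
s = (1.5×10⁻⁵⁰)^(1/3) = 2.5×10⁻¹⁷ M

2.5×10⁻¹⁷ M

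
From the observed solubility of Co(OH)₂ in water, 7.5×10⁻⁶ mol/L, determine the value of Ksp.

Ksp = 1.7×10⁻¹⁵

Co(OH)₂(s) ⇌ Co²⁺(aq) + 2 OH⁻(aq)
If s mol/L of Co(OH)₂ dissolves, [Co²⁺] = s and [OH⁻] = 2s.
Ksp = [Co²⁺][OH⁻]^2 = s · (2s)^2 = 4s^3
Ksp = 4 × (7.5×10⁻⁶)^3 = 1.7×10⁻¹⁵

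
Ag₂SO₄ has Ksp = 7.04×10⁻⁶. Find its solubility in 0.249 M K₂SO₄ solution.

2.66×10⁻³ M

Ag₂SO₄(s) ⇌ 2 Ag⁺(aq) + SO₄²⁻(aq)
Let s be the solubility of Ag₂SO₄ here. The common ion gives [SO₄²⁻] ≈ 0.249 M, and [Ag⁺] = 2s.
Ksp = [Ag⁺]^2[SO₄²⁻] = (2s)^2(0.249)
(2s)^2 = 7.04×10⁻⁶ / (0.249) = 2.83×10⁻⁵
s = 2.66×10⁻³ M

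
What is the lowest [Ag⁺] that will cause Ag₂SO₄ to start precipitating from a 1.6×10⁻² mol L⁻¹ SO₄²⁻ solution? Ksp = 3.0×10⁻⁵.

4.3×10⁻² M

Each salt precipitates once Q = Ksp for that salt.
Ag₂SO₄(s) ⇌ 2 Ag⁺(aq) + SO₄²⁻(aq)
Ksp = [Ag⁺]^2[SO₄²⁻] = [Ag⁺]^2(1.6×10⁻²)
[Ag⁺]^2 = 3.0×10⁻⁵ / (1.6×10⁻²) = 1.9×10⁻³
[Ag⁺] = 4.3×10⁻² mol L⁻¹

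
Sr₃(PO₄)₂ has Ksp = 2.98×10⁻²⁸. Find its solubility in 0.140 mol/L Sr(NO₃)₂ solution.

1.65×10⁻¹³ M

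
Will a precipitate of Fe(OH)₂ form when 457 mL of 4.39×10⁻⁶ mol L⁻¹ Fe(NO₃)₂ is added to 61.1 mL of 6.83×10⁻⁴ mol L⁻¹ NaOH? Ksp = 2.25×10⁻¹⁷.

The combined volume is 518.1 mL.
[Fe²⁺] = (4.39×10⁻⁶)(457)/518.1 = 3.87×10⁻⁶ mol L⁻¹
[OH⁻] = (6.83×10⁻⁴)(61.1)/518.1 = 8.05×10⁻⁵ mol L⁻¹
Q = [Fe²⁺][OH⁻]^2 = 2.51×10⁻¹⁴
Q = 2.51×10⁻¹⁴ > Ksp = 2.25×10⁻¹⁷, so the solution is supersaturated and Fe(OH)₂ precipitates.

Yes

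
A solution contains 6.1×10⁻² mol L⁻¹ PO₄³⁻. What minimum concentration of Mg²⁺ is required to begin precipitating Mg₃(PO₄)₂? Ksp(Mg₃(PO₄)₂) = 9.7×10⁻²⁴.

1.4×10⁻⁷ M

Precipitation of each salt begins when its ion product equals Ksp.
Mg₃(PO₄)₂(s) ⇌ 3 Mg²⁺(aq) + 2 PO₄³⁻(aq)
Ksp = [Mg²⁺]^3[PO₄³⁻]^2 = [Mg²⁺]^3(6.1×10⁻²)^2
[Mg²⁺]^3 = 9.7×10⁻²⁴ / (6.1×10⁻²)^2 = 2.6×10⁻²¹
[Mg²⁺] = 1.4×10⁻⁷ mol L⁻¹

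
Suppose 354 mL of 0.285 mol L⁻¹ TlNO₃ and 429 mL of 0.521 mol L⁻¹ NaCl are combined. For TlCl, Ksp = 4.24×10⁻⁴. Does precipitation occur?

Yes

The combined volume is 783 mL.
[Tl⁺] = (0.285)(354)/783 = 0.129 mol L⁻¹
[Cl⁻] = (0.521)(429)/783 = 0.285 mol L⁻¹
Q = [Tl⁺][Cl⁻] = 3.68×10⁻²
Since Q (3.68×10⁻²) exceeds Ksp (4.24×10⁻⁴), TlCl will precipitate.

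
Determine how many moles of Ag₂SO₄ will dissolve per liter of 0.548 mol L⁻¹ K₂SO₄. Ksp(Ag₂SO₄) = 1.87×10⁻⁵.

Ag₂SO₄(s) ⇌ 2 Ag⁺(aq) + SO₄²⁻(aq)
With SO₄²⁻ already at 0.548 mol L⁻¹ and s small, take [SO₄²⁻] ≈ 0.548 mol L⁻¹ and [Ag⁺] = 2s.
Ksp = [Ag⁺]^2[SO₄²⁻] = (2s)^2(0.548)
(2s)^2 = 1.87×10⁻⁵ / (0.548) = 3.41×10⁻⁵
s = 2.92×10⁻³ mol L⁻¹

2.92×10⁻³ M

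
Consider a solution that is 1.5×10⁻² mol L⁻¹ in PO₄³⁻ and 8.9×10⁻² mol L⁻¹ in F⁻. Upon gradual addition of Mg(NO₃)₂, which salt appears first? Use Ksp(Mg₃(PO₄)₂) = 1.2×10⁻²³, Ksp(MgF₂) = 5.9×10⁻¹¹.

MgF₂

The threshold for precipitation is Q = Ksp.
For Mg₃(PO₄)₂: [Mg²⁺] = (Ksp/[PO₄³⁻]^2)^(1/3) = 3.8×10⁻⁷ mol L⁻¹
For MgF₂: [Mg²⁺] = (Ksp/[F⁻]^2) = 7.4×10⁻⁹ mol L⁻¹
MgF₂ requires the lower [Mg²⁺], so it precipitates first.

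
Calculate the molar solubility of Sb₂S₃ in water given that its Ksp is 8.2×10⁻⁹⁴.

9.5×10⁻²⁰ M

Sb₂S₃(s) ⇌ 2 Sb³⁺(aq) + 3 S²⁻(aq)
With molar solubility s: [Sb³⁺] = 2s, [S²⁻] = 3s.
Ksp = [Sb³⁺]^2[S²⁻]^3 = (2s)^2 · (3s)^3 = 108s^5
108s^5 = 8.2×10⁻⁹⁴  ⇒  s^5 = 7.6×10⁻⁹⁶
Taking the 5th root, s = 9.5×10⁻²⁰ mol L⁻¹.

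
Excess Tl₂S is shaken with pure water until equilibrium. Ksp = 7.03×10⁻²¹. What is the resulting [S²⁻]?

Tl₂S(s) ⇌ 2 Tl⁺(aq) + S²⁻(aq)
Let s be the molar solubility. Then [Tl⁺] = 2s and [S²⁻] = s.
Ksp = [Tl⁺]^2[S²⁻] = (2s)^2 · s = 4s^3 = 7.03×10⁻²¹
s = 1.21×10⁻⁷ mol L⁻¹
[S²⁻] = s = 1.21×10⁻⁷ mol L⁻¹

1.21×10⁻⁷ M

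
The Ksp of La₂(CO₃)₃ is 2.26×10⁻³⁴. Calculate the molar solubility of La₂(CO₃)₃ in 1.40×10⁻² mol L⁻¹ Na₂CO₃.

La₂(CO₃)₃(s) ⇌ 2 La³⁺(aq) + 3 CO₃²⁻(aq)
CO₃²⁻ is already present at 1.40×10⁻² mol L⁻¹. If s mol/L of La₂(CO₃)₃ dissolves, [La³⁺] = 2s while [CO₃²⁻] ≈ 1.40×10⁻² mol L⁻¹.
Ksp = [La³⁺]^2[CO₃²⁻]^3 = (2s)^2(1.40×10⁻²)^3
(2s)^2 = 2.26×10⁻³⁴ / (1.40×10⁻²)^3 = 8.24×10⁻²⁹
s = 4.54×10⁻¹⁵ mol L⁻¹

4.54×10⁻¹⁵ M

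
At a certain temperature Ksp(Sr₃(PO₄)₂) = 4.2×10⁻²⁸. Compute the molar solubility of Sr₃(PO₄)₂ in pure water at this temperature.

1.3×10⁻⁶ M

Sr₃(PO₄)₂(s) ⇌ 3 Sr²⁺(aq) + 2 PO₄³⁻(aq)
If s mol/L of Sr₃(PO₄)₂ dissolves, [Sr²⁺] = 3s and [PO₄³⁻] = 2s.
Ksp = [Sr²⁺]^3[PO₄³⁻]^2 = (3s)^3 · (2s)^2 = 108s^5
108s^5 = 4.2×10⁻²⁸  ⇒  s^5 = 3.9×10⁻³⁰
Taking the 5th root, s = 1.3×10⁻⁶ mol/L.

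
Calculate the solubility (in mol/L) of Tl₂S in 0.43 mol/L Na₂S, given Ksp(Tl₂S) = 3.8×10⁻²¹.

Tl₂S(s) ⇌ 2 Tl⁺(aq) + S²⁻(aq)
Let s be the solubility of Tl₂S here. The common ion gives [S²⁻] ≈ 0.43 mol/L, and [Tl⁺] = 2s.
Ksp = [Tl⁺]^2[S²⁻] = (2s)^2(0.43)
(2s)^2 = 3.8×10⁻²¹ / (0.43) = 8.8×10⁻²¹
s = 4.7×10⁻¹¹ mol/L

4.7×10⁻¹¹ M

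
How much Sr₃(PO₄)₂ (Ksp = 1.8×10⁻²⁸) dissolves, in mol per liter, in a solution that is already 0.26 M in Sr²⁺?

5.1×10⁻¹⁴ M

Sr₃(PO₄)₂(s) ⇌ 3 Sr²⁺(aq) + 2 PO₄³⁻(aq)
With Sr²⁺ already at 0.26 M and s small, take [Sr²⁺] ≈ 0.26 M and [PO₄³⁻] = 2s.
Ksp = [Sr²⁺]^3[PO₄³⁻]^2 = (0.26)^3(2s)^2
(2s)^2 = 1.8×10⁻²⁸ / (0.26)^3 = 1.0×10⁻²⁶
s = 5.1×10⁻¹⁴ M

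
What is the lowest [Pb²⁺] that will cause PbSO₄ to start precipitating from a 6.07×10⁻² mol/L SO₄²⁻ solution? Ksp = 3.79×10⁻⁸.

6.24×10⁻⁷ M

Precipitation begins when Q = Ksp.
PbSO₄(s) ⇌ Pb²⁺(aq) + SO₄²⁻(aq)
Ksp = [Pb²⁺][SO₄²⁻] = [Pb²⁺](6.07×10⁻²)
[Pb²⁺] = 3.79×10⁻⁸ / (6.07×10⁻²) = 6.24×10⁻⁷
[Pb²⁺] = 6.24×10⁻⁷ mol/L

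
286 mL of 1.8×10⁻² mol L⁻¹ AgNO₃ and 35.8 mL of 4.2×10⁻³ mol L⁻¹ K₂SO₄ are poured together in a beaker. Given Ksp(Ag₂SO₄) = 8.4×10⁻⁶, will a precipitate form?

The combined volume is 321.8 mL.
[Ag⁺] = (1.8×10⁻²)(286)/321.8 = 1.6×10⁻² mol L⁻¹
[SO₄²⁻] = (4.2×10⁻³)(35.8)/321.8 = 4.7×10⁻⁴ mol L⁻¹
Q = [Ag⁺]^2[SO₄²⁻] = 1.2×10⁻⁷
Q = 1.2×10⁻⁷ < Ksp = 8.4×10⁻⁶, so the solution is unsaturated and no precipitate forms.

No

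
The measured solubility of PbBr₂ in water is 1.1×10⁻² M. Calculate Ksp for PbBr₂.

PbBr₂(s) ⇌ Pb²⁺(aq) + 2 Br⁻(aq)
Call the molar solubility s, so that [Pb²⁺] = s and [Br⁻] = 2s.
Ksp = [Pb²⁺][Br⁻]^2 = s · (2s)^2 = 4s^3
Ksp = 4 × (1.1×10⁻²)^3 = 5.3×10⁻⁶

Ksp = 5.3×10⁻⁶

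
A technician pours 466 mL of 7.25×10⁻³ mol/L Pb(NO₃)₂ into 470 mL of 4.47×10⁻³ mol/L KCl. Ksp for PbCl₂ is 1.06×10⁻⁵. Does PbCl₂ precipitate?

The combined volume is 936 mL.
[Pb²⁺] = (7.25×10⁻³)(466)/936 = 3.61×10⁻³ mol/L
[Cl⁻] = (4.47×10⁻³)(470)/936 = 2.24×10⁻³ mol/L
Q = [Pb²⁺][Cl⁻]^2 = 1.82×10⁻⁸
Q < Ksp (1.82×10⁻⁸ vs 1.06×10⁻⁵); the solution remains unsaturated and no precipitate forms.

No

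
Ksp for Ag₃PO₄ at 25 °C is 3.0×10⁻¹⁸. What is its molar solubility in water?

1.8×10⁻⁵ M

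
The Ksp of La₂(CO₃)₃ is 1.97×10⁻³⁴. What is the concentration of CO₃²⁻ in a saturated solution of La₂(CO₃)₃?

La₂(CO₃)₃(s) ⇌ 2 La³⁺(aq) + 3 CO₃²⁻(aq)
If s mol/L of La₂(CO₃)₃ dissolves, [La³⁺] = 2s and [CO₃²⁻] = 3s.
Ksp = [La³⁺]^2[CO₃²⁻]^3 = (2s)^2 · (3s)^3 = 108s^5 = 1.97×10⁻³⁴
s = 7.12×10⁻⁸ M
[CO₃²⁻] = 3s = 2.13×10⁻⁷ M

2.13×10⁻⁷ M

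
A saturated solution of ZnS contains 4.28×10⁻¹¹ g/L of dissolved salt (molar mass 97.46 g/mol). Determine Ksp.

Ksp = 1.93×10⁻²⁵

s = (4.28×10⁻¹¹ g L⁻¹)/(97.46 g mol⁻¹) = 4.3915×10⁻¹³ M
ZnS(s) ⇌ Zn²⁺(aq) + S²⁻(aq)
Let s be the molar solubility. Then [Zn²⁺] = s and [S²⁻] = s.
Ksp = [Zn²⁺][S²⁻] = s · s = s^2
Ksp = (4.3915×10⁻¹³)^2 = 1.93×10⁻²⁵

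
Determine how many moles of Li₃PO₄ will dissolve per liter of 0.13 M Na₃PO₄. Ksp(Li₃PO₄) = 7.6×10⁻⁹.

Li₃PO₄(s) ⇌ 3 Li⁺(aq) + PO₄³⁻(aq)
The solution already contains PO₄³⁻ at 0.13 M. Let s be the molar solubility of Li₃PO₄.
[PO₄³⁻] ≈ 0.13 M (common ion dominates); [Li⁺] = 3s.
Ksp = [Li⁺]^3[PO₄³⁻] = (3s)^3(0.13)
(3s)^3 = 7.6×10⁻⁹ / (0.13) = 5.8×10⁻⁸
s = 1.3×10⁻³ M

1.3×10⁻³ M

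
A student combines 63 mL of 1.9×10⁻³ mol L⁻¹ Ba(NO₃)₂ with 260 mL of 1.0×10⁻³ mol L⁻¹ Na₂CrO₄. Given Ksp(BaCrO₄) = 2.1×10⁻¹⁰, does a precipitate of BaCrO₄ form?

Yes

The combined volume is 323 mL.
[Ba²⁺] = (1.9×10⁻³)(63)/323 = 3.7×10⁻⁴ mol L⁻¹
[CrO₄²⁻] = (1.0×10⁻³)(260)/323 = 8.0×10⁻⁴ mol L⁻¹
Q = [Ba²⁺][CrO₄²⁻] = 3.0×10⁻⁷
Since Q (3.0×10⁻⁷) exceeds Ksp (2.1×10⁻¹⁰), BaCrO₄ will precipitate.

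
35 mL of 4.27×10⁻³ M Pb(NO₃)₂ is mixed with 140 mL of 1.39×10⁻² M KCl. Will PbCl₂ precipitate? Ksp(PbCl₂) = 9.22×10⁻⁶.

Total volume after mixing = 35 + 140 = 175 mL.
[Pb²⁺] = (4.27×10⁻³)(35)/175 = 8.54×10⁻⁴ M
[Cl⁻] = (1.39×10⁻²)(140)/175 = 1.11×10⁻² M
Q = [Pb²⁺][Cl⁻]^2 = 1.06×10⁻⁷
Since Q (1.06×10⁻⁷) is less than Ksp (9.22×10⁻⁶), no PbCl₂ precipitates.

No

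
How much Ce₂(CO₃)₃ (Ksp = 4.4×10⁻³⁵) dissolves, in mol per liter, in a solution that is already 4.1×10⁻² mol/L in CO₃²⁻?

Ce₂(CO₃)₃(s) ⇌ 2 Ce³⁺(aq) + 3 CO₃²⁻(aq)
With CO₃²⁻ already at 4.1×10⁻² mol/L and s small, take [CO₃²⁻] ≈ 4.1×10⁻² mol/L and [Ce³⁺] = 2s.
Ksp = [Ce³⁺]^2[CO₃²⁻]^3 = (2s)^2(4.1×10⁻²)^3
(2s)^2 = 4.4×10⁻³⁵ / (4.1×10⁻²)^3 = 6.4×10⁻³¹
s = 4.0×10⁻¹⁶ mol/L

4.0×10⁻¹⁶ M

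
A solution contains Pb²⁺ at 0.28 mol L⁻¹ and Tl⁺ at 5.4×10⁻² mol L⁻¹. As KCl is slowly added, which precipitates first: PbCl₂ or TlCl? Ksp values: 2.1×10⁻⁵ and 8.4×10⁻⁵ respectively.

Each salt precipitates once Q = Ksp for that salt.
For PbCl₂: [Cl⁻] = (Ksp/[Pb²⁺])^(1/2) = 8.7×10⁻³ mol L⁻¹
For TlCl: [Cl⁻] = (Ksp/[Tl⁺]) = 1.6×10⁻³ mol L⁻¹
TlCl requires the lower [Cl⁻], so it precipitates first.

TlCl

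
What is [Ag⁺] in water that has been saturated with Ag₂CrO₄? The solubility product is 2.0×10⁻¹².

Ag₂CrO₄(s) ⇌ 2 Ag⁺(aq) + CrO₄²⁻(aq)
If s mol/L of Ag₂CrO₄ dissolves, [Ag⁺] = 2s and [CrO₄²⁻] = s.
Ksp = [Ag⁺]^2[CrO₄²⁻] = (2s)^2 · s = 4s^3 = 2.0×10⁻¹²
s = 7.9×10⁻⁵ M
[Ag⁺] = 2s = 1.6×10⁻⁴ M

1.6×10⁻⁴ M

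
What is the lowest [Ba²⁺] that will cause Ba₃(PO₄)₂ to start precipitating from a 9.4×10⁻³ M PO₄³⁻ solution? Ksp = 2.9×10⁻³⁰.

3.2×10⁻⁹ M

Precipitation begins when Q = Ksp.
Ba₃(PO₄)₂(s) ⇌ 3 Ba²⁺(aq) + 2 PO₄³⁻(aq)
Ksp = [Ba²⁺]^3[PO₄³⁻]^2 = [Ba²⁺]^3(9.4×10⁻³)^2
[Ba²⁺]^3 = 2.9×10⁻³⁰ / (9.4×10⁻³)^2 = 3.3×10⁻²⁶
[Ba²⁺] = 3.2×10⁻⁹ M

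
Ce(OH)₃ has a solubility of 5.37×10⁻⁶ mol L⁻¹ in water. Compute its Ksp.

Ce(OH)₃(s) ⇌ Ce³⁺(aq) + 3 OH⁻(aq)
Let s be the molar solubility. Then [Ce³⁺] = s and [OH⁻] = 3s.
Ksp = [Ce³⁺][OH⁻]^3 = s · (3s)^3 = 27s^4
Ksp = 27 × (5.37×10⁻⁶)^4 = 2.25×10⁻²⁰

Ksp = 2.25×10⁻²⁰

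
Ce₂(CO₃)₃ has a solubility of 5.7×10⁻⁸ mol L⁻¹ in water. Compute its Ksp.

Ksp = 6.5×10⁻³⁵

Ce₂(CO₃)₃(s) ⇌ 2 Ce³⁺(aq) + 3 CO₃²⁻(aq)
Call the molar solubility s, so that [Ce³⁺] = 2s and [CO₃²⁻] = 3s.
Ksp = [Ce³⁺]^2[CO₃²⁻]^3 = (2s)^2 · (3s)^3 = 108s^5
Ksp = 108 × (5.7×10⁻⁸)^5 = 6.5×10⁻³⁵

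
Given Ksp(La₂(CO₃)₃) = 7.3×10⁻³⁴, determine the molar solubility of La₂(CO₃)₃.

La₂(CO₃)₃(s) ⇌ 2 La³⁺(aq) + 3 CO₃²⁻(aq)
For each mole of La₂(CO₃)₃ that dissolves per liter, [La³⁺] = 2s and [CO₃²⁻] = 3s; let s denote this solubility.
Ksp = [La³⁺]^2[CO₃²⁻]^3 = (2s)^2 · (3s)^3 = 108s^5
108s^5 = 7.3×10⁻³⁴  ⇒  s^5 = 6.8×10⁻³⁶
s = (6.8×10⁻³⁶)^(1/5) = 9.2×10⁻⁸ mol L⁻¹

9.2×10⁻⁸ M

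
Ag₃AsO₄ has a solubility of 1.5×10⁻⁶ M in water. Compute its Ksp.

Ksp = 1.4×10⁻²²

Ag₃AsO₄(s) ⇌ 3 Ag⁺(aq) + AsO₄³⁻(aq)
Call the molar solubility s, so that [Ag⁺] = 3s and [AsO₄³⁻] = s.
Ksp = [Ag⁺]^3[AsO₄³⁻] = (3s)^3 · s = 27s^4
Ksp = 27 × (1.5×10⁻⁶)^4 = 1.4×10⁻²²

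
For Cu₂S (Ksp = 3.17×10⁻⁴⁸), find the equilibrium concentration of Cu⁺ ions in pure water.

1.85×10⁻¹⁶ M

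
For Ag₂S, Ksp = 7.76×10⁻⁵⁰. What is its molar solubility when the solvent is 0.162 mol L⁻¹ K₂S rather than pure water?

3.46×10⁻²⁵ M

Ag₂S(s) ⇌ 2 Ag⁺(aq) + S²⁻(aq)
Let s be the solubility of Ag₂S here. The common ion gives [S²⁻] ≈ 0.162 mol L⁻¹, and [Ag⁺] = 2s.
Ksp = [Ag⁺]^2[S²⁻] = (2s)^2(0.162)
(2s)^2 = 7.76×10⁻⁵⁰ / (0.162) = 4.79×10⁻⁴⁹
s = 3.46×10⁻²⁵ mol L⁻¹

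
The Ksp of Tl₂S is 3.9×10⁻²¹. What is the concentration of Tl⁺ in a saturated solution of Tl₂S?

2.0×10⁻⁷ M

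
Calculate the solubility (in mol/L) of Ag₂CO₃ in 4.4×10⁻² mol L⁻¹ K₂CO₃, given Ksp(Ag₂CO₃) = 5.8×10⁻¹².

Ag₂CO₃(s) ⇌ 2 Ag⁺(aq) + CO₃²⁻(aq)
Let s be the solubility of Ag₂CO₃ here. The common ion gives [CO₃²⁻] ≈ 4.4×10⁻² mol L⁻¹, and [Ag⁺] = 2s.
Ksp = [Ag⁺]^2[CO₃²⁻] = (2s)^2(4.4×10⁻²)
(2s)^2 = 5.8×10⁻¹² / (4.4×10⁻²) = 1.3×10⁻¹⁰
s = 5.7×10⁻⁶ mol L⁻¹

5.7×10⁻⁶ M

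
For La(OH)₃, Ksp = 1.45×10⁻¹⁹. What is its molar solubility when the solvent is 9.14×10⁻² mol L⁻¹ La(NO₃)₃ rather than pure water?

La(OH)₃(s) ⇌ La³⁺(aq) + 3 OH⁻(aq)
With La³⁺ already at 9.14×10⁻² mol L⁻¹ and s small, take [La³⁺] ≈ 9.14×10⁻² mol L⁻¹ and [OH⁻] = 3s.
Ksp = [La³⁺][OH⁻]^3 = (9.14×10⁻²)(3s)^3
(3s)^3 = 1.45×10⁻¹⁹ / (9.14×10⁻²) = 1.59×10⁻¹⁸
s = 3.89×10⁻⁷ mol L⁻¹

3.89×10⁻⁷ M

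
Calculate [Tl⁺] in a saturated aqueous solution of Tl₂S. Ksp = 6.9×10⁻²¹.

Tl₂S(s) ⇌ 2 Tl⁺(aq) + S²⁻(aq)
Let s be the molar solubility. Then [Tl⁺] = 2s and [S²⁻] = s.
Ksp = [Tl⁺]^2[S²⁻] = (2s)^2 · s = 4s^3 = 6.9×10⁻²¹
s = 1.2×10⁻⁷ M
[Tl⁺] = 2s = 2.4×10⁻⁷ M

2.4×10⁻⁷ M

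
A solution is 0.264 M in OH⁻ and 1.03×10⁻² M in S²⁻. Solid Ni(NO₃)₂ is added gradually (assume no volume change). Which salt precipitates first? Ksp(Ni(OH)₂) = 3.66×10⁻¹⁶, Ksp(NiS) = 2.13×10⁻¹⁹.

NiS

A salt starts to precipitate once the ion product Q reaches its Ksp.
For Ni(OH)₂: [Ni²⁺] = (Ksp/[OH⁻]^2) = 5.25×10⁻¹⁵ M
For NiS: [Ni²⁺] = (Ksp/[S²⁻]) = 2.07×10⁻¹⁷ M
The smaller threshold [Ni²⁺] is reached first, so NiS precipitates first.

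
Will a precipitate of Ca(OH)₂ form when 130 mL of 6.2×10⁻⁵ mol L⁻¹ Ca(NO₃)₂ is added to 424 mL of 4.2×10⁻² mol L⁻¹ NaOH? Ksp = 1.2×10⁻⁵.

No

Total volume after mixing = 130 + 424 = 554 mL.
[Ca²⁺] = (6.2×10⁻⁵)(130)/554 = 1.5×10⁻⁵ mol L⁻¹
[OH⁻] = (4.2×10⁻²)(424)/554 = 3.2×10⁻² mol L⁻¹
Q = [Ca²⁺][OH⁻]^2 = 1.5×10⁻⁸
Q < Ksp (1.5×10⁻⁸ vs 1.2×10⁻⁵); the solution remains unsaturated and no precipitate forms.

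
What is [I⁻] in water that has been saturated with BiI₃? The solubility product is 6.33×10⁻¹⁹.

3.71×10⁻⁵ M

BiI₃(s) ⇌ Bi³⁺(aq) + 3 I⁻(aq)
Let s be the molar solubility. Then [Bi³⁺] = s and [I⁻] = 3s.
Ksp = [Bi³⁺][I⁻]^3 = s · (3s)^3 = 27s^4 = 6.33×10⁻¹⁹
s = 1.24×10⁻⁵ M
[I⁻] = 3s = 3.71×10⁻⁵ M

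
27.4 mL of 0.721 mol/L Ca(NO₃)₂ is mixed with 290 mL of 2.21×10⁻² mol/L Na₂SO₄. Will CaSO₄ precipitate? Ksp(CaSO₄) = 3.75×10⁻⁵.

After mixing, V = 27.4 mL + 290 mL = 317.4 mL.
[Ca²⁺] = (0.721)(27.4)/317.4 = 6.22×10⁻² mol/L
[SO₄²⁻] = (2.21×10⁻²)(290)/317.4 = 2.02×10⁻² mol/L
Q = [Ca²⁺][SO₄²⁻] = 1.26×10⁻³
Since Q (1.26×10⁻³) exceeds Ksp (3.75×10⁻⁵), CaSO₄ will precipitate.

Yes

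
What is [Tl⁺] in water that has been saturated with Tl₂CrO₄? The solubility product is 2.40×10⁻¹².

1.69×10⁻⁴ M

Tl₂CrO₄(s) ⇌ 2 Tl⁺(aq) + CrO₄²⁻(aq)
With molar solubility s: [Tl⁺] = 2s, [CrO₄²⁻] = s.
Ksp = [Tl⁺]^2[CrO₄²⁻] = (2s)^2 · s = 4s^3 = 2.40×10⁻¹²
s = 8.43×10⁻⁵ M
[Tl⁺] = 2s = 1.69×10⁻⁴ M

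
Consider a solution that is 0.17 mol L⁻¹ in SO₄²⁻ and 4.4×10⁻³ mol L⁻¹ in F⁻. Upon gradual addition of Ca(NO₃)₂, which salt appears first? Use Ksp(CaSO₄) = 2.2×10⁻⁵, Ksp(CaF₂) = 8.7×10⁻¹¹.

A salt starts to precipitate once the ion product Q reaches its Ksp.
For CaSO₄: [Ca²⁺] = (Ksp/[SO₄²⁻]) = 1.3×10⁻⁴ mol L⁻¹
For CaF₂: [Ca²⁺] = (Ksp/[F⁻]^2) = 4.5×10⁻⁶ mol L⁻¹
The smaller threshold [Ca²⁺] is reached first, so CaF₂ precipitates first.

CaF₂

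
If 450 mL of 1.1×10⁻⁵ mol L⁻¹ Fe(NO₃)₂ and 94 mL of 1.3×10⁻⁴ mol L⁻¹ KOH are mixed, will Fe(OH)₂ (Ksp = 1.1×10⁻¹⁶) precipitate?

After mixing, V = 450 mL + 94 mL = 544 mL.
[Fe²⁺] = (1.1×10⁻⁵)(450)/544 = 9.1×10⁻⁶ mol L⁻¹
[OH⁻] = (1.3×10⁻⁴)(94)/544 = 2.2×10⁻⁵ mol L⁻¹
Q = [Fe²⁺][OH⁻]^2 = 4.6×10⁻¹⁵
Q = 4.6×10⁻¹⁵ > Ksp = 1.1×10⁻¹⁶, so the solution is supersaturated and Fe(OH)₂ precipitates.

Yes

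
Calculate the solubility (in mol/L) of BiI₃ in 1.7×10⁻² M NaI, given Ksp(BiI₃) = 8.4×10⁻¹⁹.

1.7×10⁻¹³ M

BiI₃(s) ⇌ Bi³⁺(aq) + 3 I⁻(aq)
With I⁻ already at 1.7×10⁻² M and s small, take [I⁻] ≈ 1.7×10⁻² M and [Bi³⁺] = s.
Ksp = [Bi³⁺][I⁻]^3 = s(1.7×10⁻²)^3
s = 8.4×10⁻¹⁹ / (1.7×10⁻²)^3 = 1.7×10⁻¹³
s = 1.7×10⁻¹³ M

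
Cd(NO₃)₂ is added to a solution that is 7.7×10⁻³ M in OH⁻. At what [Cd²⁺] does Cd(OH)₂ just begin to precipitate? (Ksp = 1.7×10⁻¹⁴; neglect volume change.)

2.9×10⁻¹⁰ M

The threshold for precipitation is Q = Ksp.
Cd(OH)₂(s) ⇌ Cd²⁺(aq) + 2 OH⁻(aq)
Ksp = [Cd²⁺][OH⁻]^2 = [Cd²⁺](7.7×10⁻³)^2
[Cd²⁺] = 1.7×10⁻¹⁴ / (7.7×10⁻³)^2 = 2.9×10⁻¹⁰
[Cd²⁺] = 2.9×10⁻¹⁰ M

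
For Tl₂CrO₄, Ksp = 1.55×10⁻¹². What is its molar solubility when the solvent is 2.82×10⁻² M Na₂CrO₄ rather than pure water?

Tl₂CrO₄(s) ⇌ 2 Tl⁺(aq) + CrO₄²⁻(aq)
The solution already contains CrO₄²⁻ at 2.82×10⁻² M. Let s be the molar solubility of Tl₂CrO₄.
[CrO₄²⁻] ≈ 2.82×10⁻² M (common ion dominates); [Tl⁺] = 2s.
Ksp = [Tl⁺]^2[CrO₄²⁻] = (2s)^2(2.82×10⁻²)
(2s)^2 = 1.55×10⁻¹² / (2.82×10⁻²) = 5.50×10⁻¹¹
s = 3.71×10⁻⁶ M

3.71×10⁻⁶ M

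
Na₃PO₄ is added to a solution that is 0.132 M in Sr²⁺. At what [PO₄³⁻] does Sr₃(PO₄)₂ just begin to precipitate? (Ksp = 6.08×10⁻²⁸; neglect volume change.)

5.14×10⁻¹³ M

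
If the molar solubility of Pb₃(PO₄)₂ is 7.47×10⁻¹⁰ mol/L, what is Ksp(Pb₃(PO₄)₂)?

Pb₃(PO₄)₂(s) ⇌ 3 Pb²⁺(aq) + 2 PO₄³⁻(aq)
Let s be the molar solubility. Then [Pb²⁺] = 3s and [PO₄³⁻] = 2s.
Ksp = [Pb²⁺]^3[PO₄³⁻]^2 = (3s)^3 · (2s)^2 = 108s^5
Ksp = 108 × (7.47×10⁻¹⁰)^5 = 2.51×10⁻⁴⁴

Ksp = 2.51×10⁻⁴⁴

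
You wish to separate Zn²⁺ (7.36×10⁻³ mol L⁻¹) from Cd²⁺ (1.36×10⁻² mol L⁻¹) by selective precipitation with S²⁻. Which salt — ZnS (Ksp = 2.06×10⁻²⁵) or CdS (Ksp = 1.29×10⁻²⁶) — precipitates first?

CdS

Precipitation of each salt begins when its ion product equals Ksp.
For ZnS: [S²⁻] = (Ksp/[Zn²⁺]) = 2.80×10⁻²³ mol L⁻¹
For CdS: [S²⁻] = (Ksp/[Cd²⁺]) = 9.49×10⁻²⁵ mol L⁻¹
Since CdS needs less S²⁻ to reach saturation, it precipitates first.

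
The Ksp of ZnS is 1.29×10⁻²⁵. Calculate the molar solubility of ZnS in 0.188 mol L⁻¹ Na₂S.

ZnS(s) ⇌ Zn²⁺(aq) + S²⁻(aq)
With S²⁻ already at 0.188 mol L⁻¹ and s small, take [S²⁻] ≈ 0.188 mol L⁻¹ and [Zn²⁺] = s.
Ksp = [Zn²⁺][S²⁻] = s(0.188)
s = 1.29×10⁻²⁵ / (0.188) = 6.86×10⁻²⁵
s = 6.86×10⁻²⁵ mol L⁻¹

6.86×10⁻²⁵ M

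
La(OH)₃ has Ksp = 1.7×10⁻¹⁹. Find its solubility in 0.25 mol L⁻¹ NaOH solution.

1.1×10⁻¹⁷ M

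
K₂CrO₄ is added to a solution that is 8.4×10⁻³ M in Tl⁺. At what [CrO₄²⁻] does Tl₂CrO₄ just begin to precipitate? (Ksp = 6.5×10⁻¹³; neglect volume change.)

Precipitation begins when Q = Ksp.
Tl₂CrO₄(s) ⇌ 2 Tl⁺(aq) + CrO₄²⁻(aq)
Ksp = [Tl⁺]^2[CrO₄²⁻] = [CrO₄²⁻](8.4×10⁻³)^2
[CrO₄²⁻] = 6.5×10⁻¹³ / (8.4×10⁻³)^2 = 9.2×10⁻⁹
[CrO₄²⁻] = 9.2×10⁻⁹ M

9.2×10⁻⁹ M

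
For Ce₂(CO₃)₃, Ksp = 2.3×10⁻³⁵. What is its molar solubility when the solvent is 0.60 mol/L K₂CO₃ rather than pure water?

5.2×10⁻¹⁸ M

Ce₂(CO₃)₃(s) ⇌ 2 Ce³⁺(aq) + 3 CO₃²⁻(aq)
Let s be the solubility of Ce₂(CO₃)₃ here. The common ion gives [CO₃²⁻] ≈ 0.60 mol/L, and [Ce³⁺] = 2s.
Ksp = [Ce³⁺]^2[CO₃²⁻]^3 = (2s)^2(0.60)^3
(2s)^2 = 2.3×10⁻³⁵ / (0.60)^3 = 1.1×10⁻³⁴
s = 5.2×10⁻¹⁸ mol/L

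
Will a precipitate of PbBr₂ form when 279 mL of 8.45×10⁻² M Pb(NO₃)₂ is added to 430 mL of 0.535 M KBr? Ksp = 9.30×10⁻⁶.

The combined volume is 709 mL.
[Pb²⁺] = (8.45×10⁻²)(279)/709 = 3.33×10⁻² M
[Br⁻] = (0.535)(430)/709 = 0.324 M
Q = [Pb²⁺][Br⁻]^2 = 3.50×10⁻³
Since Q (3.50×10⁻³) exceeds Ksp (9.30×10⁻⁶), PbBr₂ will precipitate.

Yes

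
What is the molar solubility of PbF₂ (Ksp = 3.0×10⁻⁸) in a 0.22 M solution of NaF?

6.2×10⁻⁷ M

PbF₂(s) ⇌ Pb²⁺(aq) + 2 F⁻(aq)
The solution already contains F⁻ at 0.22 M. Let s be the molar solubility of PbF₂.
[F⁻] ≈ 0.22 M (common ion dominates); [Pb²⁺] = s.
Ksp = [Pb²⁺][F⁻]^2 = s(0.22)^2
s = 3.0×10⁻⁸ / (0.22)^2 = 6.2×10⁻⁷
s = 6.2×10⁻⁷ M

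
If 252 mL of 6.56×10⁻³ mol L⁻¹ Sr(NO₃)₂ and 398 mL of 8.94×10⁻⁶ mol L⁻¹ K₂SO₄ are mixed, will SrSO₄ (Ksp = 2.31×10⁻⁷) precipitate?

No

After mixing, V = 252 mL + 398 mL = 650 mL.
[Sr²⁺] = (6.56×10⁻³)(252)/650 = 2.54×10⁻³ mol L⁻¹
[SO₄²⁻] = (8.94×10⁻⁶)(398)/650 = 5.47×10⁻⁶ mol L⁻¹
Q = [Sr²⁺][SO₄²⁻] = 1.39×10⁻⁸
Since Q (1.39×10⁻⁸) is less than Ksp (2.31×10⁻⁷), no SrSO₄ precipitates.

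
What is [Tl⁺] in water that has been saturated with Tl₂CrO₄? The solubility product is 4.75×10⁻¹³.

9.83×10⁻⁵ M

Tl₂CrO₄(s) ⇌ 2 Tl⁺(aq) + CrO₄²⁻(aq)
Let s be the molar solubility. Then [Tl⁺] = 2s and [CrO₄²⁻] = s.
Ksp = [Tl⁺]^2[CrO₄²⁻] = (2s)^2 · s = 4s^3 = 4.75×10⁻¹³
s = 4.92×10⁻⁵ mol/L
[Tl⁺] = 2s = 9.83×10⁻⁵ mol/L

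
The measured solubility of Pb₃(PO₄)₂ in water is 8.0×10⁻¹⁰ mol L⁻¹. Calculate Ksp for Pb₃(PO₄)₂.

Ksp = 3.5×10⁻⁴⁴

Pb₃(PO₄)₂(s) ⇌ 3 Pb²⁺(aq) + 2 PO₄³⁻(aq)
Let s be the molar solubility. Then [Pb²⁺] = 3s and [PO₄³⁻] = 2s.
Ksp = [Pb²⁺]^3[PO₄³⁻]^2 = (3s)^3 · (2s)^2 = 108s^5
Ksp = 108 × (8.0×10⁻¹⁰)^5 = 3.5×10⁻⁴⁴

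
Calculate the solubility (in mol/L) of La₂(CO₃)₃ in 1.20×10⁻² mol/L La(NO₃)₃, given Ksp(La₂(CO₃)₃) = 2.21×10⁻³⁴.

3.84×10⁻¹¹ M

La₂(CO₃)₃(s) ⇌ 2 La³⁺(aq) + 3 CO₃²⁻(aq)
The solution already contains La³⁺ at 1.20×10⁻² mol/L. Let s be the molar solubility of La₂(CO₃)₃.
[La³⁺] ≈ 1.20×10⁻² mol/L (common ion dominates); [CO₃²⁻] = 3s.
Ksp = [La³⁺]^2[CO₃²⁻]^3 = (1.20×10⁻²)^2(3s)^3
(3s)^3 = 2.21×10⁻³⁴ / (1.20×10⁻²)^2 = 1.53×10⁻³⁰
s = 3.84×10⁻¹¹ mol/L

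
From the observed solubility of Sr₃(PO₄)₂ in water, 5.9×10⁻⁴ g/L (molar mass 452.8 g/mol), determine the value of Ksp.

s = (5.9×10⁻⁴ g L⁻¹)/(452.8 g mol⁻¹) = 1.303×10⁻⁶ M
Sr₃(PO₄)₂(s) ⇌ 3 Sr²⁺(aq) + 2 PO₄³⁻(aq)
Let s be the molar solubility. Then [Sr²⁺] = 3s and [PO₄³⁻] = 2s.
Ksp = [Sr²⁺]^3[PO₄³⁻]^2 = (3s)^3 · (2s)^2 = 108s^5
Ksp = 108 × (1.303×10⁻⁶)^5 = 4.1×10⁻²⁸

Ksp = 4.1×10⁻²⁸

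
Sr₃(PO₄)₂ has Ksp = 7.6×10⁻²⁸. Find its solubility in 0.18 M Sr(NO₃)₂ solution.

1.8×10⁻¹³ M

Sr₃(PO₄)₂(s) ⇌ 3 Sr²⁺(aq) + 2 PO₄³⁻(aq)
Sr²⁺ is already present at 0.18 M. If s mol/L of Sr₃(PO₄)₂ dissolves, [PO₄³⁻] = 2s while [Sr²⁺] ≈ 0.18 M.
Ksp = [Sr²⁺]^3[PO₄³⁻]^2 = (0.18)^3(2s)^2
(2s)^2 = 7.6×10⁻²⁸ / (0.18)^3 = 1.3×10⁻²⁵
s = 1.8×10⁻¹³ M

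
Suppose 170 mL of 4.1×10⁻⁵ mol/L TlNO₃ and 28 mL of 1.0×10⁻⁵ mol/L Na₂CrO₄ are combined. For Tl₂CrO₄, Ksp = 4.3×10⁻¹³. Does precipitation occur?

Total volume after mixing = 170 + 28 = 198 mL.
[Tl⁺] = (4.1×10⁻⁵)(170)/198 = 3.5×10⁻⁵ mol/L
[CrO₄²⁻] = (1.0×10⁻⁵)(28)/198 = 1.4×10⁻⁶ mol/L
Q = [Tl⁺]^2[CrO₄²⁻] = 1.8×10⁻¹⁵
Since Q (1.8×10⁻¹⁵) is less than Ksp (4.3×10⁻¹³), no Tl₂CrO₄ precipitates.

No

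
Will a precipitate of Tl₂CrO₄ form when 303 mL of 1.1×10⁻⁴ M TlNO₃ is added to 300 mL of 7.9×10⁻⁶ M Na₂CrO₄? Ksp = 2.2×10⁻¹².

After mixing, V = 303 mL + 300 mL = 603 mL.
[Tl⁺] = (1.1×10⁻⁴)(303)/603 = 5.5×10⁻⁵ M
[CrO₄²⁻] = (7.9×10⁻⁶)(300)/603 = 3.9×10⁻⁶ M
Q = [Tl⁺]^2[CrO₄²⁻] = 1.2×10⁻¹⁴
Q < Ksp (1.2×10⁻¹⁴ vs 2.2×10⁻¹²); the solution remains unsaturated and no precipitate forms.

No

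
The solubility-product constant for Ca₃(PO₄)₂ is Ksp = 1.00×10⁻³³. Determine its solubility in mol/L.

Ca₃(PO₄)₂(s) ⇌ 3 Ca²⁺(aq) + 2 PO₄³⁻(aq)
Let s be the molar solubility. Then [Ca²⁺] = 3s and [PO₄³⁻] = 2s.
Ksp = [Ca²⁺]^3[PO₄³⁻]^2 = (3s)^3 · (2s)^2 = 108s^5
108s^5 = 1.00×10⁻³³  ⇒  s^5 = 9.26×10⁻³⁶
s = 9.85×10⁻⁸ mol L⁻¹

9.85×10⁻⁸ M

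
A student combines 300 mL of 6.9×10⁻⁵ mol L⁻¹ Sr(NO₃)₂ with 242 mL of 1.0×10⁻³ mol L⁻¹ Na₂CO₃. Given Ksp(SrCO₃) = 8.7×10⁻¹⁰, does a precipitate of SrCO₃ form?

Yes

After mixing, V = 300 mL + 242 mL = 542 mL.
[Sr²⁺] = (6.9×10⁻⁵)(300)/542 = 3.8×10⁻⁵ mol L⁻¹
[CO₃²⁻] = (1.0×10⁻³)(242)/542 = 4.5×10⁻⁴ mol L⁻¹
Q = [Sr²⁺][CO₃²⁻] = 1.7×10⁻⁸
Q = 1.7×10⁻⁸ > Ksp = 8.7×10⁻¹⁰, so the solution is supersaturated and SrCO₃ precipitates.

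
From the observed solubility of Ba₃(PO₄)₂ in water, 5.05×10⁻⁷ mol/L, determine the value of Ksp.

Ksp = 3.55×10⁻³⁰

Ba₃(PO₄)₂(s) ⇌ 3 Ba²⁺(aq) + 2 PO₄³⁻(aq)
If s mol/L of Ba₃(PO₄)₂ dissolves, [Ba²⁺] = 3s and [PO₄³⁻] = 2s.
Ksp = [Ba²⁺]^3[PO₄³⁻]^2 = (3s)^3 · (2s)^2 = 108s^5
Ksp = 108 × (5.05×10⁻⁷)^5 = 3.55×10⁻³⁰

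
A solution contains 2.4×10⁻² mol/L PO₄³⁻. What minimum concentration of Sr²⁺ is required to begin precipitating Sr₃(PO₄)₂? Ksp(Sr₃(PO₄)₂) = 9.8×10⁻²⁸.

1.2×10⁻⁸ M

Each salt precipitates once Q = Ksp for that salt.
Sr₃(PO₄)₂(s) ⇌ 3 Sr²⁺(aq) + 2 PO₄³⁻(aq)
Ksp = [Sr²⁺]^3[PO₄³⁻]^2 = [Sr²⁺]^3(2.4×10⁻²)^2
[Sr²⁺]^3 = 9.8×10⁻²⁸ / (2.4×10⁻²)^2 = 1.7×10⁻²⁴
[Sr²⁺] = 1.2×10⁻⁸ mol/L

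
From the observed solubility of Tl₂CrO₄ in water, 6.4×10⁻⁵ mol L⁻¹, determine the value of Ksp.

Ksp = 1.0×10⁻¹²

Tl₂CrO₄(s) ⇌ 2 Tl⁺(aq) + CrO₄²⁻(aq)
Let s be the molar solubility. Then [Tl⁺] = 2s and [CrO₄²⁻] = s.
Ksp = [Tl⁺]^2[CrO₄²⁻] = (2s)^2 · s = 4s^3
Ksp = 4 × (6.4×10⁻⁵)^3 = 1.0×10⁻¹²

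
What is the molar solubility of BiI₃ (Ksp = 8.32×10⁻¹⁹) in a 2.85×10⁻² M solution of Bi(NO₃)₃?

BiI₃(s) ⇌ Bi³⁺(aq) + 3 I⁻(aq)
Let s be the solubility of BiI₃ here. The common ion gives [Bi³⁺] ≈ 2.85×10⁻² M, and [I⁻] = 3s.
Ksp = [Bi³⁺][I⁻]^3 = (2.85×10⁻²)(3s)^3
(3s)^3 = 8.32×10⁻¹⁹ / (2.85×10⁻²) = 2.92×10⁻¹⁷
s = 1.03×10⁻⁶ M

1.03×10⁻⁶ M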